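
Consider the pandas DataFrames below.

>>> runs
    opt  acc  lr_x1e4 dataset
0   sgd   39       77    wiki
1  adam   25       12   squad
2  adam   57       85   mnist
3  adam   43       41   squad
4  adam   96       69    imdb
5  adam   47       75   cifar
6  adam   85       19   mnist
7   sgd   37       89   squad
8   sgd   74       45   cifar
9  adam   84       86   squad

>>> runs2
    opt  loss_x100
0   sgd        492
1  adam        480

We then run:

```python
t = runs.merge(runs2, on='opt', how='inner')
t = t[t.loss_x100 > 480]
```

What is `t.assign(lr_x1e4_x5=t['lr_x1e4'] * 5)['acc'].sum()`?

150

merge on 'opt' (how='inner') → 10 rows:
    opt  acc  lr_x1e4 dataset  loss_x100
0   sgd   39       77    wiki        492
1  adam   25       12   squad        480
2  adam   57       85   mnist        480
3  adam   43       41   squad        480
4  adam   96       69    imdb        480
5  adam   47       75   cifar        480
6  adam   85       19   mnist        480
7   sgd   37       89   squad        492
8   sgd   74       45   cifar        492
9  adam   84       86   squad        480
filter rows where loss_x100 > 480:
   opt  acc  lr_x1e4 dataset  loss_x100
0  sgd   39       77    wiki        492
7  sgd   37       89   squad        492
8  sgd   74       45   cifar        492
add column lr_x1e4_x5 = t['lr_x1e4'] * 5:
   opt  acc  lr_x1e4 dataset  loss_x100  lr_x1e4_x5
0  sgd   39       77    wiki        492         385
7  sgd   37       89   squad        492         445
8  sgd   74       45   cifar        492         225
sum of column 'acc' → 150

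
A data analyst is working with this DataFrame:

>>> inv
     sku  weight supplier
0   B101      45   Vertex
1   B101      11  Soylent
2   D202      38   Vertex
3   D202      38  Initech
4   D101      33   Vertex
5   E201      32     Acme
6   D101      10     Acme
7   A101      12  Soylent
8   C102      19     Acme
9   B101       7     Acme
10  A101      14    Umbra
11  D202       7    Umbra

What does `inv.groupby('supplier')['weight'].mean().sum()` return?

group by supplier, mean of weight:
supplier
Acme       17.000000
Initech    38.000000
Soylent    11.500000
Umbra      10.500000
Vertex     38.666667
Name: weight, dtype: float64

115.666666667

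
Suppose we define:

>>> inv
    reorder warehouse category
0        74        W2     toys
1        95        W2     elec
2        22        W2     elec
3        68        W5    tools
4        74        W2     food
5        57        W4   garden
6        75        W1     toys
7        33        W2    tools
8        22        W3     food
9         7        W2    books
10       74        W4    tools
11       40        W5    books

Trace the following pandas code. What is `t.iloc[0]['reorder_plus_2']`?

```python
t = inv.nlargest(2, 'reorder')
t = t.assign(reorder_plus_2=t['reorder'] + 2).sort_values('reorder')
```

77

take 2 rows with largest reorder:
   reorder warehouse category
1       95        W2     elec
6       75        W1     toys
add column reorder_plus_2 = t['reorder'] + 2:
   reorder warehouse category  reorder_plus_2
1       95        W2     elec              97
6       75        W1     toys              77
sort by reorder:
   reorder warehouse category  reorder_plus_2
6       75        W1     toys              77
1       95        W2     elec              97
So iloc[0]['reorder_plus_2'] = 77.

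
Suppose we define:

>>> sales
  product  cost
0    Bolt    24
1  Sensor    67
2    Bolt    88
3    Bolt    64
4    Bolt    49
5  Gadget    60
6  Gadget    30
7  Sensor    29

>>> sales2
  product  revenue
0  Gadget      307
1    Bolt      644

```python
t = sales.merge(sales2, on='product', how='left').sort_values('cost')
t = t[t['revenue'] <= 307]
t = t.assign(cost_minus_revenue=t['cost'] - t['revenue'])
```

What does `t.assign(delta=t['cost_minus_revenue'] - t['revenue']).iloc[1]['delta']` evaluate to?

-554.0

merge on 'product' (how='left') → 8 rows:
  product  cost  revenue
0    Bolt    24    644.0
1  Sensor    67      NaN
2    Bolt    88    644.0
3    Bolt    64    644.0
4    Bolt    49    644.0
5  Gadget    60    307.0
6  Gadget    30    307.0
7  Sensor    29      NaN
sort by cost:
  product  cost  revenue
0    Bolt    24    644.0
7  Sensor    29      NaN
6  Gadget    30    307.0
4    Bolt    49    644.0
5  Gadget    60    307.0
3    Bolt    64    644.0
1  Sensor    67      NaN
2    Bolt    88    644.0
filter rows where revenue <= 307:
  product  cost  revenue
6  Gadget    30    307.0
5  Gadget    60    307.0
add column cost_minus_revenue = t['cost'] - t['revenue']:
  product  cost  revenue  cost_minus_revenue
6  Gadget    30    307.0              -277.0
5  Gadget    60    307.0              -247.0
add column delta = t['cost_minus_revenue'] - t['revenue']:
  product  cost  revenue  cost_minus_revenue  delta
6  Gadget    30    307.0              -277.0 -584.0
5  Gadget    60    307.0              -247.0 -554.0
Taking the value at position 1, column 'delta' gives -554.0.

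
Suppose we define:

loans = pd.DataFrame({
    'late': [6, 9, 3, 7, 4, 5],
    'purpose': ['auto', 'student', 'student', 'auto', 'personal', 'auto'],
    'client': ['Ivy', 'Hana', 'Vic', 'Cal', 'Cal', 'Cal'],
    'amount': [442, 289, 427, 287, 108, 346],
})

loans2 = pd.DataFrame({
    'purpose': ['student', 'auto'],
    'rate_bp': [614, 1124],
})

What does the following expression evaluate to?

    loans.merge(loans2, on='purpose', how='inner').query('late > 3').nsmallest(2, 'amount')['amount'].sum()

merge on 'purpose' (how='inner') → 5 rows:
   late  purpose client  amount  rate_bp
0     6     auto    Ivy     442     1124
1     9  student   Hana     289      614
2     3  student    Vic     427      614
3     7     auto    Cal     287     1124
4     5     auto    Cal     346     1124
filter rows where late > 3:
   late  purpose client  amount  rate_bp
0     6     auto    Ivy     442     1124
1     9  student   Hana     289      614
3     7     auto    Cal     287     1124
4     5     auto    Cal     346     1124
take 2 rows with smallest amount:
   late  purpose client  amount  rate_bp
3     7     auto    Cal     287     1124
1     9  student   Hana     289      614
Finally, sum of column 'amount' = 576.

576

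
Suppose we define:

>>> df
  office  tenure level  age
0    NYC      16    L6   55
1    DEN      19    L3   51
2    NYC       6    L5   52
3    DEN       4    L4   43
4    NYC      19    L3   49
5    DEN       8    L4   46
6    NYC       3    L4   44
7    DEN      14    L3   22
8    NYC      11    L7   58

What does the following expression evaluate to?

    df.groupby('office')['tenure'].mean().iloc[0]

11.25

group by office, mean of tenure:
office
DEN    11.25
NYC    11.00
Name: tenure, dtype: float64
Taking the value at position 0 gives 11.25.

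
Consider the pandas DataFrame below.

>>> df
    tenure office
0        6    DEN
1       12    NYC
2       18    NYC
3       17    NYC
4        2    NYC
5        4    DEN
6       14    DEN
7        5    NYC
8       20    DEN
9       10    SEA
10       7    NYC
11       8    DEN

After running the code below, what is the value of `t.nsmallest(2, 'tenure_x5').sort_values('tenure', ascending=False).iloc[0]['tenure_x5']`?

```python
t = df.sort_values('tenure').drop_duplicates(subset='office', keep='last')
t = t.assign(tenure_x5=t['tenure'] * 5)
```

90

sort by tenure:
    tenure office
4        2    NYC
5        4    DEN
7        5    NYC
0        6    DEN
10       7    NYC
11       8    DEN
9       10    SEA
1       12    NYC
6       14    DEN
3       17    NYC
2       18    NYC
8       20    DEN
drop duplicate office (keep=last):
   tenure office
9      10    SEA
2      18    NYC
8      20    DEN
add column tenure_x5 = t['tenure'] * 5:
   tenure office  tenure_x5
9      10    SEA         50
2      18    NYC         90
8      20    DEN        100
take 2 rows with smallest tenure_x5:
   tenure office  tenure_x5
9      10    SEA         50
2      18    NYC         90
sort by tenure descending:
   tenure office  tenure_x5
2      18    NYC         90
9      10    SEA         50
Then the value at position 0, column 'tenure_x5': 90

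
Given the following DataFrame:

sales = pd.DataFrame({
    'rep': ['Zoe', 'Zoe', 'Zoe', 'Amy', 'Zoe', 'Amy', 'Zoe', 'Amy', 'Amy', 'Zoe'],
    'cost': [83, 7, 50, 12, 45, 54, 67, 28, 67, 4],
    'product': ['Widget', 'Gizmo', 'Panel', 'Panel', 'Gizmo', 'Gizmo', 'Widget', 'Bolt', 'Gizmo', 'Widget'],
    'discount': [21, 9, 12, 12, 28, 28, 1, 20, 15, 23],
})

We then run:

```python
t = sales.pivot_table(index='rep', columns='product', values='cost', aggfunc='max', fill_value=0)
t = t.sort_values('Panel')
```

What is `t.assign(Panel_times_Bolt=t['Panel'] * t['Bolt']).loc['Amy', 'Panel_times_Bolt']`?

336

pivot: rows=rep, cols=product, max(cost):
product  Bolt  Gizmo  Panel  Widget
rep                                
Amy        28     67     12       0
Zoe         0     45     50      83
sort by Panel:
product  Bolt  Gizmo  Panel  Widget
rep                                
Amy        28     67     12       0
Zoe         0     45     50      83
add column Panel_times_Bolt = t['Panel'] * t['Bolt']:
product  Bolt  Gizmo  Panel  Widget  Panel_times_Bolt
rep                                                  
Amy        28     67     12       0               336
Zoe         0     45     50      83                 0
Taking the value at row 'Amy', column 'Panel_times_Bolt' gives 336.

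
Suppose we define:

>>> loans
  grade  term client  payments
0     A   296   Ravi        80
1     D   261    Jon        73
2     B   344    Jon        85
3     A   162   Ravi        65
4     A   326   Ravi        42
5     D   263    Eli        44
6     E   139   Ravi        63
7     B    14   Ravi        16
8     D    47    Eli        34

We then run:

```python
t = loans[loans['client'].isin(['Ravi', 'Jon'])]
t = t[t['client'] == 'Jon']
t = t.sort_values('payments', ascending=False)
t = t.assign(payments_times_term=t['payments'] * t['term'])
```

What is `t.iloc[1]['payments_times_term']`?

filter rows where client in ['Ravi', 'Jon']:
  grade  term client  payments
0     A   296   Ravi        80
1     D   261    Jon        73
2     B   344    Jon        85
3     A   162   Ravi        65
4     A   326   Ravi        42
6     E   139   Ravi        63
7     B    14   Ravi        16
filter rows where client == 'Jon':
  grade  term client  payments
1     D   261    Jon        73
2     B   344    Jon        85
sort by payments descending:
  grade  term client  payments
2     B   344    Jon        85
1     D   261    Jon        73
add column payments_times_term = t['payments'] * t['term']:
  grade  term client  payments  payments_times_term
2     B   344    Jon        85                29240
1     D   261    Jon        73                19053

19053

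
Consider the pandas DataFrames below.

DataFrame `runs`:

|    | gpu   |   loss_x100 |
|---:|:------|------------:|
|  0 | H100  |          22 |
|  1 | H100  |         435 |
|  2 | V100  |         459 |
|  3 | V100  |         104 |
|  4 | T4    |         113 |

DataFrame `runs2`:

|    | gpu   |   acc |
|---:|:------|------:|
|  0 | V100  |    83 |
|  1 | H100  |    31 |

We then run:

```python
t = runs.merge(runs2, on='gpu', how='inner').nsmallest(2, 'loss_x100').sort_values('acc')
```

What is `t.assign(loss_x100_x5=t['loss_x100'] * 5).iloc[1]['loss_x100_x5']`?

merge on 'gpu' (how='inner') → 4 rows:
    gpu  loss_x100  acc
0  H100         22   31
1  H100        435   31
2  V100        459   83
3  V100        104   83
take 2 rows with smallest loss_x100:
    gpu  loss_x100  acc
0  H100         22   31
3  V100        104   83
sort by acc:
    gpu  loss_x100  acc
0  H100         22   31
3  V100        104   83
add column loss_x100_x5 = t['loss_x100'] * 5:
    gpu  loss_x100  acc  loss_x100_x5
0  H100         22   31           110
3  V100        104   83           520
Then the value at position 1, column 'loss_x100_x5': 520

520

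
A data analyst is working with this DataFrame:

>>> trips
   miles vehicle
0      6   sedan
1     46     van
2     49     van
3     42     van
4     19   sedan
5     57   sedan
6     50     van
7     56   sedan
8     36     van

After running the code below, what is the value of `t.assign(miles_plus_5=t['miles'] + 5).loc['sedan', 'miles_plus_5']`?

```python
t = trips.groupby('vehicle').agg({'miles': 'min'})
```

group by vehicle, min of miles:
         miles
vehicle       
sedan        6
van         36
add column miles_plus_5 = t['miles'] + 5:
         miles  miles_plus_5
vehicle                     
sedan        6            11
van         36            41
So loc['sedan', 'miles_plus_5'] = 11.

11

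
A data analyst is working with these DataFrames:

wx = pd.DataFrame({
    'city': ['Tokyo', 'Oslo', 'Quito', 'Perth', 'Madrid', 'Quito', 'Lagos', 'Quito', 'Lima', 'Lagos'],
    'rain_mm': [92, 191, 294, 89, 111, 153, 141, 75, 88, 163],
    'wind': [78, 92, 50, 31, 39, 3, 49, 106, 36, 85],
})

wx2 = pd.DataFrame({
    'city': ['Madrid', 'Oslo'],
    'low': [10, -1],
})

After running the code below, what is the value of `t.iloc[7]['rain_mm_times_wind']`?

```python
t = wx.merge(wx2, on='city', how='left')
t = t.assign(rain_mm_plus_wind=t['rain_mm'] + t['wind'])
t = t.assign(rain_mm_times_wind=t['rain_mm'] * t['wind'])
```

merge on 'city' (how='left') → 10 rows:
     city  rain_mm  wind   low
0   Tokyo       92    78   NaN
1    Oslo      191    92  -1.0
2   Quito      294    50   NaN
3   Perth       89    31   NaN
4  Madrid      111    39  10.0
5   Quito      153     3   NaN
6   Lagos      141    49   NaN
7   Quito       75   106   NaN
8    Lima       88    36   NaN
9   Lagos      163    85   NaN
add column rain_mm_plus_wind = t['rain_mm'] + t['wind']:
     city  rain_mm  wind   low  rain_mm_plus_wind
0   Tokyo       92    78   NaN                170
1    Oslo      191    92  -1.0                283
2   Quito      294    50   NaN                344
3   Perth       89    31   NaN                120
4  Madrid      111    39  10.0                150
5   Quito      153     3   NaN                156
6   Lagos      141    49   NaN                190
7   Quito       75   106   NaN                181
8    Lima       88    36   NaN                124
9   Lagos      163    85   NaN                248
add column rain_mm_times_wind = t['rain_mm'] * t['wind']:
     city  rain_mm  wind   low  rain_mm_plus_wind  rain_mm_times_wind
0   Tokyo       92    78   NaN                170                7176
1    Oslo      191    92  -1.0                283               17572
2   Quito      294    50   NaN                344               14700
3   Perth       89    31   NaN                120                2759
4  Madrid      111    39  10.0                150                4329
5   Quito      153     3   NaN                156                 459
6   Lagos      141    49   NaN                190                6909
7   Quito       75   106   NaN                181                7950
8    Lima       88    36   NaN                124                3168
9   Lagos      163    85   NaN                248               13855
Reading off the value at position 7, column 'rain_mm_times_wind', we get 7950.

7950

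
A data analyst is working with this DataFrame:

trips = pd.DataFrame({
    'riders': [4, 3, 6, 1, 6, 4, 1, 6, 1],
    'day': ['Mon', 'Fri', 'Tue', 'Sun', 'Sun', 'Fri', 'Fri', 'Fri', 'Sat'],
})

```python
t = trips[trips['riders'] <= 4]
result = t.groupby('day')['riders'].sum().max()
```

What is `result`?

filter rows where riders <= 4:
   riders  day
0       4  Mon
1       3  Fri
3       1  Sun
5       4  Fri
6       1  Fri
8       1  Sat
group by day, sum of riders:
day
Fri    8
Mon    4
Sat    1
Sun    1
Name: riders, dtype: int64
So max() = 8.

8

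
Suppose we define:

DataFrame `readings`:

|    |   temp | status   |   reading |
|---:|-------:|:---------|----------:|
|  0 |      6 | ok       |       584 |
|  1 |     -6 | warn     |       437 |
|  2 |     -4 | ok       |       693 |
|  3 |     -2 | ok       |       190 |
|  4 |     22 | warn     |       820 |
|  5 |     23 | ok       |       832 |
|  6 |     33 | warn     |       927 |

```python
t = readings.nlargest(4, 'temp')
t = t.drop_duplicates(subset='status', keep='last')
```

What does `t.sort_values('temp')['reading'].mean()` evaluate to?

take 4 rows with largest temp:
   temp status  reading
6    33   warn      927
5    23     ok      832
4    22   warn      820
0     6     ok      584
drop duplicate status (keep=last):
   temp status  reading
4    22   warn      820
0     6     ok      584
sort by temp:
   temp status  reading
0     6     ok      584
4    22   warn      820
Then the mean of column 'reading': 702.0

702.0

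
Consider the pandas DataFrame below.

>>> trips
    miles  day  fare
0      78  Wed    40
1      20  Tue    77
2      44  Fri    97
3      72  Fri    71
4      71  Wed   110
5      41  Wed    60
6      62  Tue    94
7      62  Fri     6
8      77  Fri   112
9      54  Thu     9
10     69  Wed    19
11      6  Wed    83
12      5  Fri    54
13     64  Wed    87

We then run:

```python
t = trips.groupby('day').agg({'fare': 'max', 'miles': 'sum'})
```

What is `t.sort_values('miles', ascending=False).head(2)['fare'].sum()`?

222

group by day: max(fare), sum(miles):
     fare  miles
day             
Fri   112    260
Thu     9     54
Tue    94     82
Wed   110    329
sort by miles descending:
     fare  miles
day             
Wed   110    329
Fri   112    260
Tue    94     82
Thu     9     54
take first 2 rows:
     fare  miles
day             
Wed   110    329
Fri   112    260
Then the sum of column 'fare': 222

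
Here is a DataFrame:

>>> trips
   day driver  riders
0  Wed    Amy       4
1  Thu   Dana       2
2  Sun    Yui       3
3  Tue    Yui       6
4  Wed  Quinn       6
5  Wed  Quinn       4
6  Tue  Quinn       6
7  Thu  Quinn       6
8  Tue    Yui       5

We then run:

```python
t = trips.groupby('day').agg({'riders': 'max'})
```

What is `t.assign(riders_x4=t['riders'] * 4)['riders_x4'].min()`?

group by day, max of riders:
     riders
day        
Sun       3
Thu       6
Tue       6
Wed       6
add column riders_x4 = t['riders'] * 4:
     riders  riders_x4
day                   
Sun       3         12
Thu       6         24
Tue       6         24
Wed       6         24
min of column 'riders_x4' → 12

12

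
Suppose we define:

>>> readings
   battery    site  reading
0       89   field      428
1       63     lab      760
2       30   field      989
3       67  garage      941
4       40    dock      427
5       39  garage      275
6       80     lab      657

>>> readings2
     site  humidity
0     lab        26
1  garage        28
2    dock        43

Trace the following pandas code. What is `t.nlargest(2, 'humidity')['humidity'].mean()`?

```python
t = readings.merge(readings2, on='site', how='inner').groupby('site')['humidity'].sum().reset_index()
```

merge on 'site' (how='inner') → 5 rows:
   battery    site  reading  humidity
0       63     lab      760        26
1       67  garage      941        28
2       40    dock      427        43
3       39  garage      275        28
4       80     lab      657        26
group by site, sum of humidity:
site
dock      43
garage    56
lab       52
Name: humidity, dtype: int64
reset_index():
     site  humidity
0    dock        43
1  garage        56
2     lab        52
take 2 rows with largest humidity:
     site  humidity
1  garage        56
2     lab        52
Then the mean of column 'humidity': 54.0

54.0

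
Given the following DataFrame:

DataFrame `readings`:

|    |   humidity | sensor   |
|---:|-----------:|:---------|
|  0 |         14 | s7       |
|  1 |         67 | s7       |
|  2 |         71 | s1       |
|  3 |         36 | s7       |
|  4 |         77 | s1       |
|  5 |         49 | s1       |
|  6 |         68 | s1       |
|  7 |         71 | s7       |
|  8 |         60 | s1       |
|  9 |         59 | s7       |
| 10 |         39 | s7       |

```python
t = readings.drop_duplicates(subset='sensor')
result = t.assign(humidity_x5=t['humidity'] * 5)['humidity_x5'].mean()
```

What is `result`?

drop duplicate sensor (keep=first):
   humidity sensor
0        14     s7
2        71     s1
add column humidity_x5 = t['humidity'] * 5:
   humidity sensor  humidity_x5
0        14     s7           70
2        71     s1          355
mean of column 'humidity_x5' → 212.5

212.5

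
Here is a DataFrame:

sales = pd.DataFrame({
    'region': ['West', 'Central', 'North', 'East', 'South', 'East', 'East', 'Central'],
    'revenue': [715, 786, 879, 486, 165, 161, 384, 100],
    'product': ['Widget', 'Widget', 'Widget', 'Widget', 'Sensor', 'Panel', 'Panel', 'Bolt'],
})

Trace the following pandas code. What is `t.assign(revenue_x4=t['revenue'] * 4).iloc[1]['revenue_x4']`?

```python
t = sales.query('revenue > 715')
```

filter rows where revenue > 715:
    region  revenue product
1  Central      786  Widget
2    North      879  Widget
add column revenue_x4 = t['revenue'] * 4:
    region  revenue product  revenue_x4
1  Central      786  Widget        3144
2    North      879  Widget        3516
Then the value at position 1, column 'revenue_x4': 3516

3516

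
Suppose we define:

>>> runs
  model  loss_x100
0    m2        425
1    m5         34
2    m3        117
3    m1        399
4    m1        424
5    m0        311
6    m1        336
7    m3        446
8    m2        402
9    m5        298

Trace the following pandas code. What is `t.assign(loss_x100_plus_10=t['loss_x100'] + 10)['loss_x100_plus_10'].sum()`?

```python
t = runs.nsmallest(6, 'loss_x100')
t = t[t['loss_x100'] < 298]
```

171

take 6 rows with smallest loss_x100:
  model  loss_x100
1    m5         34
2    m3        117
9    m5        298
5    m0        311
6    m1        336
3    m1        399
filter rows where loss_x100 < 298:
  model  loss_x100
1    m5         34
2    m3        117
add column loss_x100_plus_10 = t['loss_x100'] + 10:
  model  loss_x100  loss_x100_plus_10
1    m5         34                 44
2    m3        117                127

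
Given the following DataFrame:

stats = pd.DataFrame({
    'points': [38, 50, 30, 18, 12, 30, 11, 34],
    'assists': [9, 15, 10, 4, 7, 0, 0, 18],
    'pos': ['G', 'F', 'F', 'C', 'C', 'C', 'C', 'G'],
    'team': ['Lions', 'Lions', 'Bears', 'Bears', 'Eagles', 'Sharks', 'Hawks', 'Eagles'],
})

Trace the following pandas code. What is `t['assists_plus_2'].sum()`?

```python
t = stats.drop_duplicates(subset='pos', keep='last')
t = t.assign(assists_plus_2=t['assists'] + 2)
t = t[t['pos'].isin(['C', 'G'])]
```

22

drop duplicate pos (keep=last):
   points  assists pos    team
2      30       10   F   Bears
6      11        0   C   Hawks
7      34       18   G  Eagles
add column assists_plus_2 = t['assists'] + 2:
   points  assists pos    team  assists_plus_2
2      30       10   F   Bears              12
6      11        0   C   Hawks               2
7      34       18   G  Eagles              20
filter rows where pos in ['C', 'G']:
   points  assists pos    team  assists_plus_2
6      11        0   C   Hawks               2
7      34       18   G  Eagles              20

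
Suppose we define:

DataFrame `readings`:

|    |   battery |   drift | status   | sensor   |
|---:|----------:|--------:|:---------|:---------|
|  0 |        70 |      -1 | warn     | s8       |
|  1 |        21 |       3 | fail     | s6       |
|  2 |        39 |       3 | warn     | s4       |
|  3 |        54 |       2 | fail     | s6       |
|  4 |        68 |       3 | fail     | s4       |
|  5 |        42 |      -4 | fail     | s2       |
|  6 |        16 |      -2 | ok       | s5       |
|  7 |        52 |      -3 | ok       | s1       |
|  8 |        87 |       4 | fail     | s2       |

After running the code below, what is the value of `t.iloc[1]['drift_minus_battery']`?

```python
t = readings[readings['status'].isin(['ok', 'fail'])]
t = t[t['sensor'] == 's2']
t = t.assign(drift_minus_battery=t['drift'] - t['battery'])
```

-83

filter rows where status in ['ok', 'fail']:
   battery  drift status sensor
1       21      3   fail     s6
3       54      2   fail     s6
4       68      3   fail     s4
5       42     -4   fail     s2
6       16     -2     ok     s5
7       52     -3     ok     s1
8       87      4   fail     s2
filter rows where sensor == 's2':
   battery  drift status sensor
5       42     -4   fail     s2
8       87      4   fail     s2
add column drift_minus_battery = t['drift'] - t['battery']:
   battery  drift status sensor  drift_minus_battery
5       42     -4   fail     s2                  -46
8       87      4   fail     s2                  -83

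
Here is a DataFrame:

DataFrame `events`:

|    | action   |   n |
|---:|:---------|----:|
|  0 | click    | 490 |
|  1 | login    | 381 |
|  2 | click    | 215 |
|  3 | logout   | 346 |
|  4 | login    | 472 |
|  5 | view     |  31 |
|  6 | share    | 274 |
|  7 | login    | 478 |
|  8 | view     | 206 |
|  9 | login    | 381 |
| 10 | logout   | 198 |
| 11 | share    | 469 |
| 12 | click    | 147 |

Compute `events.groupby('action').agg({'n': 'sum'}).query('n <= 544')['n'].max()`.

group by action, sum of n:
           n
action      
click    852
login   1712
logout   544
share    743
view     237
filter rows where n <= 544:
          n
action     
logout  544
view    237
The max of column 'n' is 544.

544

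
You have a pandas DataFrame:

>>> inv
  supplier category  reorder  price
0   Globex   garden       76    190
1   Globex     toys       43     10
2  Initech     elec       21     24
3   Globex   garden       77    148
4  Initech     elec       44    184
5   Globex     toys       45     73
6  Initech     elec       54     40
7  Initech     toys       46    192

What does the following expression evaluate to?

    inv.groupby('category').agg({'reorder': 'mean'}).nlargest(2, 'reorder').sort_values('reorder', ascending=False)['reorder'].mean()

60.5833333333

group by category, mean of reorder:
            reorder
category           
elec      39.666667
garden    76.500000
toys      44.666667
take 2 rows with largest reorder:
            reorder
category           
garden    76.500000
toys      44.666667
sort by reorder descending:
            reorder
category           
garden    76.500000
toys      44.666667
Finally, mean of column 'reorder' = 60.5833333333.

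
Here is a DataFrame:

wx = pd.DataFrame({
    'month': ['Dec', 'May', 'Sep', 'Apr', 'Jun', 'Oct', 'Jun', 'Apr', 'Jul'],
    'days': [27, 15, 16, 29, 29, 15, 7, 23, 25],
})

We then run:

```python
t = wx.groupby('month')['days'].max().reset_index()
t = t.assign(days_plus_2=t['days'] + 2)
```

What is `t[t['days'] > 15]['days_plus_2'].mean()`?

group by month, max of days:
month
Apr    29
Dec    27
Jul    25
Jun    29
May    15
Oct    15
Sep    16
Name: days, dtype: int64
reset_index():
  month  days
0   Apr    29
1   Dec    27
2   Jul    25
3   Jun    29
4   May    15
5   Oct    15
6   Sep    16
add column days_plus_2 = t['days'] + 2:
  month  days  days_plus_2
0   Apr    29           31
1   Dec    27           29
2   Jul    25           27
3   Jun    29           31
4   May    15           17
5   Oct    15           17
6   Sep    16           18
filter rows where days > 15:
  month  days  days_plus_2
0   Apr    29           31
1   Dec    27           29
2   Jul    25           27
3   Jun    29           31
6   Sep    16           18
Reading off the mean of column 'days_plus_2', we get 27.2.

27.2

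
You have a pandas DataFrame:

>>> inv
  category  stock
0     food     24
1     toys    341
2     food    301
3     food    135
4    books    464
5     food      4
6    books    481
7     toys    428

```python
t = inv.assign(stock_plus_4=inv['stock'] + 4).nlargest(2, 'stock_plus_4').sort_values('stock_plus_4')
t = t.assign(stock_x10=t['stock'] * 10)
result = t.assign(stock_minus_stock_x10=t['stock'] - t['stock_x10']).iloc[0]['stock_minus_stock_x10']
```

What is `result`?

add column stock_plus_4 = inv['stock'] + 4:
  category  stock  stock_plus_4
0     food     24            28
1     toys    341           345
2     food    301           305
3     food    135           139
4    books    464           468
5     food      4             8
6    books    481           485
7     toys    428           432
take 2 rows with largest stock_plus_4:
  category  stock  stock_plus_4
6    books    481           485
4    books    464           468
sort by stock_plus_4:
  category  stock  stock_plus_4
4    books    464           468
6    books    481           485
add column stock_x10 = t['stock'] * 10:
  category  stock  stock_plus_4  stock_x10
4    books    464           468       4640
6    books    481           485       4810
add column stock_minus_stock_x10 = t['stock'] - t['stock_x10']:
  category  stock  stock_plus_4  stock_x10  stock_minus_stock_x10
4    books    464           468       4640                  -4176
6    books    481           485       4810                  -4329
Finally, value at position 0, column 'stock_minus_stock_x10' = -4176.

-4176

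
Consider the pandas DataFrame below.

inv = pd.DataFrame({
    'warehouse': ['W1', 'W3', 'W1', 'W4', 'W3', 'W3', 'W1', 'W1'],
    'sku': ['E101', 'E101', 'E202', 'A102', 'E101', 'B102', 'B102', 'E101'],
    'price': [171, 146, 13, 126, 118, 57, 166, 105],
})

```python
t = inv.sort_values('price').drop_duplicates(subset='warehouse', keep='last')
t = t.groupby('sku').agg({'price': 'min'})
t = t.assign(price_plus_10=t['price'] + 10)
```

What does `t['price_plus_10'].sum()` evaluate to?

sort by price:
  warehouse   sku  price
2        W1  E202     13
5        W3  B102     57
7        W1  E101    105
4        W3  E101    118
3        W4  A102    126
1        W3  E101    146
6        W1  B102    166
0        W1  E101    171
drop duplicate warehouse (keep=last):
  warehouse   sku  price
3        W4  A102    126
1        W3  E101    146
0        W1  E101    171
group by sku, min of price:
      price
sku        
A102    126
E101    146
add column price_plus_10 = t['price'] + 10:
      price  price_plus_10
sku                       
A102    126            136
E101    146            156

292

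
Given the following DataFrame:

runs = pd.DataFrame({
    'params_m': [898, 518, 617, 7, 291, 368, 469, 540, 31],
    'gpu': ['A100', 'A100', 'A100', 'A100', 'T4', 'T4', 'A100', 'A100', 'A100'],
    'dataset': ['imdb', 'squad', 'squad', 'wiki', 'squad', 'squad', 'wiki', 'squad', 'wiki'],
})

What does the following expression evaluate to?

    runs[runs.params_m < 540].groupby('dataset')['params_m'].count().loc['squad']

filter rows where params_m < 540:
   params_m   gpu dataset
1       518  A100   squad
3         7  A100    wiki
4       291    T4   squad
5       368    T4   squad
6       469  A100    wiki
8        31  A100    wiki
group by dataset, count of params_m:
dataset
squad    3
wiki     3
Name: params_m, dtype: int64
So loc['squad'] = 3.

3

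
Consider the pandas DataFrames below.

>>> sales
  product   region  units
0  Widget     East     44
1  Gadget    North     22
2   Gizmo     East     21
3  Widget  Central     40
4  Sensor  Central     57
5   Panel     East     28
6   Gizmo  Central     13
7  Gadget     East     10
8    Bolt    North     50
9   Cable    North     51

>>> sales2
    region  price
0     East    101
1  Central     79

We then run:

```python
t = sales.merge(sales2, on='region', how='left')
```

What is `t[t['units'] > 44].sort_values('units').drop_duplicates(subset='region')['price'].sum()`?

merge on 'region' (how='left') → 10 rows:
  product   region  units  price
0  Widget     East     44  101.0
1  Gadget    North     22    NaN
2   Gizmo     East     21  101.0
3  Widget  Central     40   79.0
4  Sensor  Central     57   79.0
5   Panel     East     28  101.0
6   Gizmo  Central     13   79.0
7  Gadget     East     10  101.0
8    Bolt    North     50    NaN
9   Cable    North     51    NaN
filter rows where units > 44:
  product   region  units  price
4  Sensor  Central     57   79.0
8    Bolt    North     50    NaN
9   Cable    North     51    NaN
sort by units:
  product   region  units  price
8    Bolt    North     50    NaN
9   Cable    North     51    NaN
4  Sensor  Central     57   79.0
drop duplicate region (keep=first):
  product   region  units  price
8    Bolt    North     50    NaN
4  Sensor  Central     57   79.0
So sum() = 79.0.

79.0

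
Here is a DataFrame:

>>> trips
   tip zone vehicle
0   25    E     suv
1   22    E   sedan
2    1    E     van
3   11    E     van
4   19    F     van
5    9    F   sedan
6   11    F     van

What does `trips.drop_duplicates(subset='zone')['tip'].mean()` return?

drop duplicate zone (keep=first):
   tip zone vehicle
0   25    E     suv
4   19    F     van
The mean of column 'tip' is 22.0.

22.0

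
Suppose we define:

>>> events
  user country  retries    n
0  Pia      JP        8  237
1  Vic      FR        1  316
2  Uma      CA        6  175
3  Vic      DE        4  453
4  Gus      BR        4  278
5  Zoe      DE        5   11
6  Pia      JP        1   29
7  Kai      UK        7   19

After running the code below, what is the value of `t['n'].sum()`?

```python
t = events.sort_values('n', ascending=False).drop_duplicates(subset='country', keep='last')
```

sort by n descending:
  user country  retries    n
3  Vic      DE        4  453
1  Vic      FR        1  316
4  Gus      BR        4  278
0  Pia      JP        8  237
2  Uma      CA        6  175
6  Pia      JP        1   29
7  Kai      UK        7   19
5  Zoe      DE        5   11
drop duplicate country (keep=last):
  user country  retries    n
1  Vic      FR        1  316
4  Gus      BR        4  278
2  Uma      CA        6  175
6  Pia      JP        1   29
7  Kai      UK        7   19
5  Zoe      DE        5   11
Taking the sum of column 'n' gives 828.

828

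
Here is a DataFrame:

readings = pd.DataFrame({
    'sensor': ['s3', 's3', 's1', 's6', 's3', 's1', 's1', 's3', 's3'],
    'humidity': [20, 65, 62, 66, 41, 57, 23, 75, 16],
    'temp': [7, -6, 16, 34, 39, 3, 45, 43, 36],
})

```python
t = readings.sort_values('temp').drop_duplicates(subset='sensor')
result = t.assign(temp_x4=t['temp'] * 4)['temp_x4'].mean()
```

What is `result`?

sort by temp:
  sensor  humidity  temp
1     s3        65    -6
5     s1        57     3
0     s3        20     7
2     s1        62    16
3     s6        66    34
8     s3        16    36
4     s3        41    39
7     s3        75    43
6     s1        23    45
drop duplicate sensor (keep=first):
  sensor  humidity  temp
1     s3        65    -6
5     s1        57     3
3     s6        66    34
add column temp_x4 = t['temp'] * 4:
  sensor  humidity  temp  temp_x4
1     s3        65    -6      -24
5     s1        57     3       12
3     s6        66    34      136

41.3333333333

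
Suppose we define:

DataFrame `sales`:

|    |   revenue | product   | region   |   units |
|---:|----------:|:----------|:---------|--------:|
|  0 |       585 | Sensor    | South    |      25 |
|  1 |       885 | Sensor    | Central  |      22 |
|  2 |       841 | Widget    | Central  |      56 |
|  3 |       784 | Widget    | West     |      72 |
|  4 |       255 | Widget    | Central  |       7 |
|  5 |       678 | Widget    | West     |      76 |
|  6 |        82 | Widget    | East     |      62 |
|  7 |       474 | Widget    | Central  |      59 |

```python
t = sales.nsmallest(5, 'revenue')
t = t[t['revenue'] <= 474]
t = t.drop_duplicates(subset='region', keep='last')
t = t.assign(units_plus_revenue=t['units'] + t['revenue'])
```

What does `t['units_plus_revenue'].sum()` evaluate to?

take 5 rows with smallest revenue:
   revenue product   region  units
6       82  Widget     East     62
4      255  Widget  Central      7
7      474  Widget  Central     59
0      585  Sensor    South     25
5      678  Widget     West     76
filter rows where revenue <= 474:
   revenue product   region  units
6       82  Widget     East     62
4      255  Widget  Central      7
7      474  Widget  Central     59
drop duplicate region (keep=last):
   revenue product   region  units
6       82  Widget     East     62
7      474  Widget  Central     59
add column units_plus_revenue = t['units'] + t['revenue']:
   revenue product   region  units  units_plus_revenue
6       82  Widget     East     62                 144
7      474  Widget  Central     59                 533
Finally, sum of column 'units_plus_revenue' = 677.

677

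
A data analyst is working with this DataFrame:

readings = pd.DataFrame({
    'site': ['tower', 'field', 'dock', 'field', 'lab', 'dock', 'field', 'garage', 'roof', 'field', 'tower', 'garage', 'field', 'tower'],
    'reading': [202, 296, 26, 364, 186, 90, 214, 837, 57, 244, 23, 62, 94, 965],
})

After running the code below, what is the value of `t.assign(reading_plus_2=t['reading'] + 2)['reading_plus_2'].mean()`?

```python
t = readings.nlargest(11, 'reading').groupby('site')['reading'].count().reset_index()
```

take 11 rows with largest reading:
      site  reading
13   tower      965
7   garage      837
3    field      364
1    field      296
9    field      244
6    field      214
0    tower      202
4      lab      186
12   field       94
5     dock       90
11  garage       62
group by site, count of reading:
site
dock      1
field     5
garage    2
lab       1
tower     2
Name: reading, dtype: int64
reset_index():
     site  reading
0    dock        1
1   field        5
2  garage        2
3     lab        1
4   tower        2
add column reading_plus_2 = t['reading'] + 2:
     site  reading  reading_plus_2
0    dock        1               3
1   field        5               7
2  garage        2               4
3     lab        1               3
4   tower        2               4

4.2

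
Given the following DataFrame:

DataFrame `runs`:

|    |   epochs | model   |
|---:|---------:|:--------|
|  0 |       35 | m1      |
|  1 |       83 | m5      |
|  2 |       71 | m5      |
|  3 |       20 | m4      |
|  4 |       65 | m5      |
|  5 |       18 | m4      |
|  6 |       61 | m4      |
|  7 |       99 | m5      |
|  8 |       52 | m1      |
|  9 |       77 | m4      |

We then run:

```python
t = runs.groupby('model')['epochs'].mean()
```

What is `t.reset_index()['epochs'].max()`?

group by model, mean of epochs:
model
m1    43.5
m4    44.0
m5    79.5
Name: epochs, dtype: float64
reset_index():
  model  epochs
0    m1    43.5
1    m4    44.0
2    m5    79.5
Then the max of column 'epochs': 79.5

79.5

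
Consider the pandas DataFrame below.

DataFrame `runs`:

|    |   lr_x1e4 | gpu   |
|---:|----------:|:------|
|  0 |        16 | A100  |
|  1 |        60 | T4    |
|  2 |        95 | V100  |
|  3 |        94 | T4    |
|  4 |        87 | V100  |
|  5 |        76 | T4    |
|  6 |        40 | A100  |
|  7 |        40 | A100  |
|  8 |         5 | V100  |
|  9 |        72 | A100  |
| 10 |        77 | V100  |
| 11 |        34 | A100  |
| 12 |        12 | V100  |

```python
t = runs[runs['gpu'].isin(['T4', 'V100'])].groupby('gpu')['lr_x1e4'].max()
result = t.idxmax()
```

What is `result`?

filter rows where gpu in ['T4', 'V100']:
    lr_x1e4   gpu
1        60    T4
2        95  V100
3        94    T4
4        87  V100
5        76    T4
8         5  V100
10       77  V100
12       12  V100
group by gpu, max of lr_x1e4:
gpu
T4      94
V100    95
Name: lr_x1e4, dtype: int64
Then the label with the largest value: V100

V100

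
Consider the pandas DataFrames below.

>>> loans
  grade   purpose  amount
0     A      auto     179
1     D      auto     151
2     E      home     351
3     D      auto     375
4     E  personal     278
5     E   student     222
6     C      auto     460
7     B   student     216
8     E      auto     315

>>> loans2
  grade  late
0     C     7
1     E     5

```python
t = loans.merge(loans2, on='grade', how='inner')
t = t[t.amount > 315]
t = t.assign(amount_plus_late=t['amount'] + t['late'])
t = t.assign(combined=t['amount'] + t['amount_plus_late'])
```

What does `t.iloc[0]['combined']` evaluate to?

707

merge on 'grade' (how='inner') → 5 rows:
  grade   purpose  amount  late
0     E      home     351     5
1     E  personal     278     5
2     E   student     222     5
3     C      auto     460     7
4     E      auto     315     5
filter rows where amount > 315:
  grade purpose  amount  late
0     E    home     351     5
3     C    auto     460     7
add column amount_plus_late = t['amount'] + t['late']:
  grade purpose  amount  late  amount_plus_late
0     E    home     351     5               356
3     C    auto     460     7               467
add column combined = t['amount'] + t['amount_plus_late']:
  grade purpose  amount  late  amount_plus_late  combined
0     E    home     351     5               356       707
3     C    auto     460     7               467       927
Then the value at position 0, column 'combined': 707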